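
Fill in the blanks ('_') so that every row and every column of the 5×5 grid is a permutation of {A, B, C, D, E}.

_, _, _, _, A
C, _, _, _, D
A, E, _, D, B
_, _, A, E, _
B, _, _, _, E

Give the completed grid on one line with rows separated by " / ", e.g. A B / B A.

E D B C A / C A E B D / A E C D B / D B A E C / B C D A E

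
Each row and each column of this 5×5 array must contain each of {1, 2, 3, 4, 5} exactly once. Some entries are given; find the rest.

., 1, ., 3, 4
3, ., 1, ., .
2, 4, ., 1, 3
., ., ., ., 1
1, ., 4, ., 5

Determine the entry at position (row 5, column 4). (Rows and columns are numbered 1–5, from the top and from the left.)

2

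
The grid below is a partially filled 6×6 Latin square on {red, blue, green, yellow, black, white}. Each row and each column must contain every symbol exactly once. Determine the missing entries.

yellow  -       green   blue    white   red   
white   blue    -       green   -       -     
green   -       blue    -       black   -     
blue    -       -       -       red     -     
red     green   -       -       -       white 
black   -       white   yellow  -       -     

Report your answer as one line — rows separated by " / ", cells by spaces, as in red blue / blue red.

yellow black green blue white red / white blue red green yellow black / green white blue red black yellow / blue yellow black white red green / red green yellow black blue white / black red white yellow green blue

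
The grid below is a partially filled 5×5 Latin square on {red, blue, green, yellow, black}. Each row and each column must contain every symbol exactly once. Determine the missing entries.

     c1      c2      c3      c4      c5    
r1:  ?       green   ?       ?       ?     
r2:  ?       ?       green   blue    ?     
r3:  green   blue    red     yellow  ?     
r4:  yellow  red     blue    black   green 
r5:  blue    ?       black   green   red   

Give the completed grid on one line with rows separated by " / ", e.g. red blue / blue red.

black green yellow red blue / red black green blue yellow / green blue red yellow black / yellow red blue black green / blue yellow black green red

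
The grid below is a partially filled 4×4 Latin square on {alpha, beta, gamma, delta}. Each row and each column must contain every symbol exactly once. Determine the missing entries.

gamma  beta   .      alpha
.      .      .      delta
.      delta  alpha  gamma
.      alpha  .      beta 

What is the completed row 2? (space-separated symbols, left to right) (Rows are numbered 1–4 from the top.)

alpha gamma beta delta

(r1,c3): row 1 has {alpha,beta,gamma}; column 3 has {alpha}, so it must be delta.
(r2,c2): row 2 has {delta}; column 2 has {alpha,beta,delta}, so it must be gamma.
(r2,c3): row 2 has {gamma,delta}; column 3 has {alpha,delta}, so it must be beta.
(r3,c1): row 3 has {alpha,gamma,delta}; column 1 has {gamma}, so it must be beta.
(r4,c1): row 4 has {alpha,beta}; column 1 has {beta,gamma}, so it must be delta.
(r4,c3): row 4 has {alpha,beta,delta}; column 3 has {alpha,beta,delta}, so it must be gamma.
(r2,c1): row 2 has {beta,gamma,delta}; column 1 has {beta,gamma,delta}, so it must be alpha.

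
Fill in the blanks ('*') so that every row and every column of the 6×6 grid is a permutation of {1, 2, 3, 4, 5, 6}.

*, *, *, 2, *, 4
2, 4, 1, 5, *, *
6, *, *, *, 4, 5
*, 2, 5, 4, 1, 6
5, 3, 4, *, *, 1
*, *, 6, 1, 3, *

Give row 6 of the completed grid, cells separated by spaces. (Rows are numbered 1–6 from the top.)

(r1,c3) = 3
(r2,c5) = 6
(r2,c6) = 3
(r3,c2) = 1
(r3,c3) = 2
(r3,c4) = 3
(r4,c1) = 3
(r5,c4) = 6
(r5,c5) = 2
(r6,c1) = 4
(r6,c2) = 5
(r6,c6) = 2

4 5 6 1 3 2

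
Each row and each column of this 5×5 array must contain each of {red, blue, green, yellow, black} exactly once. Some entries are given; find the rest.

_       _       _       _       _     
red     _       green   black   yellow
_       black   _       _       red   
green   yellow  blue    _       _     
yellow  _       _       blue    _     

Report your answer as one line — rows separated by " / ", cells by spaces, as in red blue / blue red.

black green red yellow blue / red blue green black yellow / blue black yellow green red / green yellow blue red black / yellow red black blue green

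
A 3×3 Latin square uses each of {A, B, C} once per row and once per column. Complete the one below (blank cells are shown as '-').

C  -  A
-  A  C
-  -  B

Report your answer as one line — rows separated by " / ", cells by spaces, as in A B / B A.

C B A / B A C / A C B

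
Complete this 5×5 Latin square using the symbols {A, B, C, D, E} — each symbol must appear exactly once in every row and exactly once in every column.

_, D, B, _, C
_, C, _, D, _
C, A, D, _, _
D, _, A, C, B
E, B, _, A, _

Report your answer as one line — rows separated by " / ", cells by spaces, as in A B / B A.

A D B E C / B C E D A / C A D B E / D E A C B / E B C A D

(r1,c1): row 1 has {B,C,D}; column 1 has {C,D,E}, so it must be A.
(r1,c4): row 1 has {A,B,C,D}; column 4 has {A,C,D}, so it must be E.
(r2,c1): row 2 has {C,D}; column 1 has {A,C,D,E}, so it must be B.
(r2,c3): row 2 has {B,C,D}; column 3 has {A,B,D}, so it must be E.
(r2,c5): row 2 has {B,C,D,E}; column 5 has {B,C}, so it must be A.
(r3,c4): row 3 has {A,C,D}; column 4 has {A,C,D,E}, so it must be B.
(r3,c5): row 3 has {A,B,C,D}; column 5 has {A,B,C}, so it must be E.
(r4,c2): row 4 has {A,B,C,D}; column 2 has {A,B,C,D}, so it must be E.
(r5,c3): row 5 has {A,B,E}; column 3 has {A,B,D,E}, so it must be C.
(r5,c5): row 5 has {A,B,C,E}; column 5 has {A,B,C,E}, so it must be D.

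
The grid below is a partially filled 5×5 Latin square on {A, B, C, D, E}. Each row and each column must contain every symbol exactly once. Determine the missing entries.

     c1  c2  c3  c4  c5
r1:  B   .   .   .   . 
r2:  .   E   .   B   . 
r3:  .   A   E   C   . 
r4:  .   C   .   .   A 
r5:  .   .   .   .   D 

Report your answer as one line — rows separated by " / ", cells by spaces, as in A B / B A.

B D C A E / A E D B C / D A E C B / E C B D A / C B A E D

(r1,c2): row 1 has {B}; column 2 has {A,C,E}, so it must be D.
(r2,c5): row 2 has {B,E}; column 5 has {A,D}, so it must be C.
(r3,c1): row 3 has {A,C,E}; column 1 has {B}, so it must be D.
(r3,c5): row 3 has {A,C,D,E}; column 5 has {A,C,D}, so it must be B.
(r4,c1): row 4 has {A,C}; column 1 has {B,D}, so it must be E.
(r4,c4): row 4 has {A,C,E}; column 4 has {B,C}, so it must be D.
(r5,c2): row 5 has {D}; column 2 has {A,C,D,E}, so it must be B.
(r1,c5): row 1 has {B,D}; column 5 has {A,B,C,D}, so it must be E.
(r2,c1): row 2 has {B,C,E}; column 1 has {B,D,E}, so it must be A.
(r2,c3): row 2 has {A,B,C,E}; column 3 has {E}, so it must be D.
(r4,c3): row 4 has {A,C,D,E}; column 3 has {D,E}, so it must be B.
(r5,c1): row 5 has {B,D}; column 1 has {A,B,D,E}, so it must be C.
(r5,c3): row 5 has {B,C,D}; column 3 has {B,D,E}, so it must be A.
(r5,c4): row 5 has {A,B,C,D}; column 4 has {B,C,D}, so it must be E.
(r1,c3): row 1 has {B,D,E}; column 3 has {A,B,D,E}, so it must be C.
(r1,c4): row 1 has {B,C,D,E}; column 4 has {B,C,D,E}, so it must be A.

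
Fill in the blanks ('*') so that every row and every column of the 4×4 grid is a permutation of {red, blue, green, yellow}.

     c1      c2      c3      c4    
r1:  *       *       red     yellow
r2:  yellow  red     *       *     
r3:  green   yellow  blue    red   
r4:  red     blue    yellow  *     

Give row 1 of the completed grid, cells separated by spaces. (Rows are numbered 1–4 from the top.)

At row 1, column 1: row 1 has {red,yellow}; column 1 has {red,green,yellow}; that leaves blue.
At row 1, column 2: row 1 has {red,blue,yellow}; column 2 has {red,blue,yellow}; that leaves green.

blue green red yellow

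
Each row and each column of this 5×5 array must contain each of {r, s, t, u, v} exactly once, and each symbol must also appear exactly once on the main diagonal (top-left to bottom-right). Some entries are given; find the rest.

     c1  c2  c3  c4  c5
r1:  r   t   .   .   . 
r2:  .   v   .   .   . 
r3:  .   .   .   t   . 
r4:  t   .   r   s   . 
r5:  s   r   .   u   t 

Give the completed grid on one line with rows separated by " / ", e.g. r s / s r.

r t s v u / u v t r s / v s u t r / t u r s v / s r v u t

(r1,c4) = v
(r2,c1) = u
(r2,c4) = r
(r2,c5) = s
(r3,c1) = v
(r3,c3) = u
(r3,c5) = r
(r4,c2) = u
(r4,c5) = v
(r5,c3) = v
(r1,c3) = s
(r1,c5) = u
(r2,c3) = t
(r3,c2) = s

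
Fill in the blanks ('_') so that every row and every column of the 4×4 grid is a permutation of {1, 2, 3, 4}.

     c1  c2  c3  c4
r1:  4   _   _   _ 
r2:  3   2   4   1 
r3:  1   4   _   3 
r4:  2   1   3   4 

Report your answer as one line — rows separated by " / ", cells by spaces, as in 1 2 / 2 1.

4 3 1 2 / 3 2 4 1 / 1 4 2 3 / 2 1 3 4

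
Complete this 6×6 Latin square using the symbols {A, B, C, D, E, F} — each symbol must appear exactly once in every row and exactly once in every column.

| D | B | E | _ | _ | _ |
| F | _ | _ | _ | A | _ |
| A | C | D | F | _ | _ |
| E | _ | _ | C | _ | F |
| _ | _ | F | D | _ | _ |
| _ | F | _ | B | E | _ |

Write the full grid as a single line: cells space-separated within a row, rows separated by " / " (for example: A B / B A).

D B E A F C / F D C E A B / A C D F B E / E A B C D F / B E F D C A / C F A B E D

(r1,c4): row 1 has {B,D,E}; column 4 has {B,C,D,F}, so it must be A.
(r1,c6): row 1 has {A,B,D,E}; column 6 has {F}, so it must be C.
(r2,c4): row 2 has {A,F}; column 4 has {A,B,C,D,F}, so it must be E.
(r3,c5): row 3 has {A,C,D,F}; column 5 has {A,E}, so it must be B.
(r3,c6): row 3 has {A,B,C,D,F}; column 6 has {C,F}, so it must be E.
(r4,c5): row 4 has {C,E,F}; column 5 has {A,B,E}, so it must be D.
(r5,c5): row 5 has {D,F}; column 5 has {A,B,D,E}, so it must be C.
(r6,c1): row 6 has {B,E,F}; column 1 has {A,D,E,F}, so it must be C.
(r6,c3): row 6 has {B,C,E,F}; column 3 has {D,E,F}, so it must be A.
(r6,c6): row 6 has {A,B,C,E,F}; column 6 has {C,E,F}, so it must be D.
(r1,c5): row 1 has {A,B,C,D,E}; column 5 has {A,B,C,D,E}, so it must be F.
(r2,c2): row 2 has {A,E,F}; column 2 has {B,C,F}, so it must be D.
(r2,c6): row 2 has {A,D,E,F}; column 6 has {C,D,E,F}, so it must be B.
(r4,c2): row 4 has {C,D,E,F}; column 2 has {B,C,D,F}, so it must be A.
(r4,c3): row 4 has {A,C,D,E,F}; column 3 has {A,D,E,F}, so it must be B.
(r5,c1): row 5 has {C,D,F}; column 1 has {A,C,D,E,F}, so it must be B.
(r5,c2): row 5 has {B,C,D,F}; column 2 has {A,B,C,D,F}, so it must be E.
(r5,c6): row 5 has {B,C,D,E,F}; column 6 has {B,C,D,E,F}, so it must be A.
(r2,c3): row 2 has {A,B,D,E,F}; column 3 has {A,B,D,E,F}, so it must be C.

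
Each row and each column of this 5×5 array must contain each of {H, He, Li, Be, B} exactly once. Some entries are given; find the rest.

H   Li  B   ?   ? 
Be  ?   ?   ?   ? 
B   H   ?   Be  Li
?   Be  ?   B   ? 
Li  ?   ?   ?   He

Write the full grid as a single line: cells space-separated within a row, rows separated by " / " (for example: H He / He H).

At row 1, column 4: row 1 has {H,Li,B}; column 4 has {Be,B}; that leaves He.
At row 1, column 5: row 1 has {H,He,Li,B}; column 5 has {He,Li}; that leaves Be.
At row 3, column 3: row 3 has {H,Li,Be,B}; column 3 has {B}; that leaves He.
At row 4, column 1: row 4 has {Be,B}; column 1 has {H,Li,Be,B}; that leaves He.
At row 4, column 5: row 4 has {He,Be,B}; column 5 has {He,Li,Be}; that leaves H.
At row 5, column 2: row 5 has {He,Li}; column 2 has {H,Li,Be}; that leaves B.
At row 5, column 4: row 5 has {He,Li,B}; column 4 has {He,Be,B}; that leaves H.
At row 2, column 2: row 2 has {Be}; column 2 has {H,Li,Be,B}; that leaves He.
At row 2, column 4: row 2 has {He,Be}; column 4 has {H,He,Be,B}; that leaves Li.
At row 2, column 5: row 2 has {He,Li,Be}; column 5 has {H,He,Li,Be}; that leaves B.
At row 4, column 3: row 4 has {H,He,Be,B}; column 3 has {He,B}; that leaves Li.
At row 5, column 3: row 5 has {H,He,Li,B}; column 3 has {He,Li,B}; that leaves Be.
At row 2, column 3: row 2 has {He,Li,Be,B}; column 3 has {He,Li,Be,B}; that leaves H.

H Li B He Be / Be He H Li B / B H He Be Li / He Be Li B H / Li B Be H He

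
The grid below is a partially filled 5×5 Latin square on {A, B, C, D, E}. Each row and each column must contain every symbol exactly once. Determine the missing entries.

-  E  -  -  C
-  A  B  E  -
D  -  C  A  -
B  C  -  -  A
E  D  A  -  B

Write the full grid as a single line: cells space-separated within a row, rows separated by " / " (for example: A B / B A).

A E D B C / C A B E D / D B C A E / B C E D A / E D A C B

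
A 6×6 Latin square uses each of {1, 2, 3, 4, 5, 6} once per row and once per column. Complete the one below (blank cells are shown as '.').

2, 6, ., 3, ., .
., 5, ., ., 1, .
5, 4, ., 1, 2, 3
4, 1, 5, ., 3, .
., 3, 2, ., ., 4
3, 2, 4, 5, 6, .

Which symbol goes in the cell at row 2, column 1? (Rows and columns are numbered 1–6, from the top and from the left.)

(r1,c3) = 1
(r1,c6) = 5
(r2,c1) = 6

6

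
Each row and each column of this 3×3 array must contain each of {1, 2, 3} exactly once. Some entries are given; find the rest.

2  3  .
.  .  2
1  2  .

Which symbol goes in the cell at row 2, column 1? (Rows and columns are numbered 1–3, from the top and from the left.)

(r1,c3) = 1
(r2,c1) = 3

3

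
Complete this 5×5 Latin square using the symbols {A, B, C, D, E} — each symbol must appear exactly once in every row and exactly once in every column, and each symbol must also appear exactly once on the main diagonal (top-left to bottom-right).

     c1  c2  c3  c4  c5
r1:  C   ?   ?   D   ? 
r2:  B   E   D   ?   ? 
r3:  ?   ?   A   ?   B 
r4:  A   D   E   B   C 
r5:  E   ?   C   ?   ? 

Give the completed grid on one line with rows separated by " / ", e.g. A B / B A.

C A B D E / B E D C A / D C A E B / A D E B C / E B C A D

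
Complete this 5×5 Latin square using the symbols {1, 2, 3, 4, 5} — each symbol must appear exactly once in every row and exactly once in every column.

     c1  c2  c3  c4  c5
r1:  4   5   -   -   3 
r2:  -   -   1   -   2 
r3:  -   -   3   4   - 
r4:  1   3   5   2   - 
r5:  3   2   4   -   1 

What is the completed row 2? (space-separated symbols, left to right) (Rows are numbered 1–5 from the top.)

5 4 1 3 2

At row 1, column 3: row 1 has {3,4,5}; column 3 has {1,3,4,5}; that leaves 2.
At row 1, column 4: row 1 has {2,3,4,5}; column 4 has {2,4}; that leaves 1.
At row 2, column 1: row 2 has {1,2}; column 1 has {1,3,4}; that leaves 5.
At row 2, column 2: row 2 has {1,2,5}; column 2 has {2,3,5}; that leaves 4.
At row 2, column 4: row 2 has {1,2,4,5}; column 4 has {1,2,4}; that leaves 3.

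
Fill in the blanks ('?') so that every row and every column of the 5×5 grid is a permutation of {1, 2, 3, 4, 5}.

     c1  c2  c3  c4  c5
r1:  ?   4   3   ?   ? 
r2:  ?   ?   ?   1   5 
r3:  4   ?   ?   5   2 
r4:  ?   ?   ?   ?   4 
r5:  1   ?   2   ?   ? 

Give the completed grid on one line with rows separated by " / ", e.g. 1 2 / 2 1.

5 4 3 2 1 / 3 2 4 1 5 / 4 3 1 5 2 / 2 1 5 3 4 / 1 5 2 4 3

Cell (r1,c4): row 1 has {3,4}; column 4 has {1,5} → 2.
Cell (r1,c5): row 1 has {2,3,4}; column 5 has {2,4,5} → 1.
Cell (r2,c3): row 2 has {1,5}; column 3 has {2,3} → 4.
Cell (r3,c3): row 3 has {2,4,5}; column 3 has {2,3,4} → 1.
Cell (r4,c3): row 4 has {4}; column 3 has {1,2,3,4} → 5.
Cell (r4,c4): row 4 has {4,5}; column 4 has {1,2,5} → 3.
Cell (r5,c4): row 5 has {1,2}; column 4 has {1,2,3,5} → 4.
Cell (r5,c5): row 5 has {1,2,4}; column 5 has {1,2,4,5} → 3.
Cell (r1,c1): row 1 has {1,2,3,4}; column 1 has {1,4} → 5.
Cell (r3,c2): row 3 has {1,2,4,5}; column 2 has {4} → 3.
Cell (r4,c1): row 4 has {3,4,5}; column 1 has {1,4,5} → 2.
Cell (r4,c2): row 4 has {2,3,4,5}; column 2 has {3,4} → 1.
Cell (r5,c2): row 5 has {1,2,3,4}; column 2 has {1,3,4} → 5.
Cell (r2,c1): row 2 has {1,4,5}; column 1 has {1,2,4,5} → 3.
Cell (r2,c2): row 2 has {1,3,4,5}; column 2 has {1,3,4,5} → 2.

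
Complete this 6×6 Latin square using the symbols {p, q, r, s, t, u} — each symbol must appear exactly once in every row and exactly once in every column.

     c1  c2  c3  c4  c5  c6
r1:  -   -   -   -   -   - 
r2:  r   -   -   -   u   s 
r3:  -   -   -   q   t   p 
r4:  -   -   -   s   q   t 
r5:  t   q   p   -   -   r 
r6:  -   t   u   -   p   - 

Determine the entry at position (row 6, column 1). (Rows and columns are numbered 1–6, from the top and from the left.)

(r2,c2) = p
(r2,c4) = t
(r4,c3) = r
(r5,c4) = u
(r5,c5) = s
(r6,c4) = r
(r6,c6) = q
(r1,c4) = p
(r1,c5) = r
(r1,c6) = u
(r2,c3) = q
(r3,c3) = s
(r4,c2) = u
(r6,c1) = s

s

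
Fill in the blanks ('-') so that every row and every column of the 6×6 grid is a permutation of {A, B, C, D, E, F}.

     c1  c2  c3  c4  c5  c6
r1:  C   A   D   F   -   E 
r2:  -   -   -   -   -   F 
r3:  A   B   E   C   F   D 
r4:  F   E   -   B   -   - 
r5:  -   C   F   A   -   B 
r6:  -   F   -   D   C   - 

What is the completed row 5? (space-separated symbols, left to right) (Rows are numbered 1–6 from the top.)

(r1,c5) = B
(r2,c2) = D
(r2,c4) = E
(r2,c5) = A
(r4,c5) = D
(r5,c5) = E
(r6,c6) = A
(r2,c1) = B
(r2,c3) = C
(r4,c3) = A
(r4,c6) = C
(r5,c1) = D

D C F A E B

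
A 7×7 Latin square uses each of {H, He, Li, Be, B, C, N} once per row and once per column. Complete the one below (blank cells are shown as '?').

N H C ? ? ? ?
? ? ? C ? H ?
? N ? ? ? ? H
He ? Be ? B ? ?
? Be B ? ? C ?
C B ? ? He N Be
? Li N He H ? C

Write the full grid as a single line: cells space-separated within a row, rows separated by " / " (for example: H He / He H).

N H C B Be He Li / Be He Li C N H B / Li N He Be C B H / He C Be H B Li N / H Be B N Li C He / C B H Li He N Be / B Li N He H Be C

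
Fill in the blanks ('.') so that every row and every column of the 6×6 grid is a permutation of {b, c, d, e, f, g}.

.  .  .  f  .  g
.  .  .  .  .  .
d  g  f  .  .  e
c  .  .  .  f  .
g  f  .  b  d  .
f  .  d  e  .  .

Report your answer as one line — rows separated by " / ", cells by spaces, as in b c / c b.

(r3,c4) = c
(r3,c5) = b
(r5,c6) = c
(r6,c6) = b
(r4,c6) = d
(r5,c3) = e
(r6,c2) = c
(r6,c5) = g
(r2,c6) = f
(r4,c4) = g
(r2,c4) = d
(r4,c3) = b
(r1,c3) = c
(r1,c5) = e
(r2,c3) = g
(r2,c5) = c
(r4,c2) = e
(r1,c1) = b
(r1,c2) = d
(r2,c1) = e
(r2,c2) = b

b d c f e g / e b g d c f / d g f c b e / c e b g f d / g f e b d c / f c d e g b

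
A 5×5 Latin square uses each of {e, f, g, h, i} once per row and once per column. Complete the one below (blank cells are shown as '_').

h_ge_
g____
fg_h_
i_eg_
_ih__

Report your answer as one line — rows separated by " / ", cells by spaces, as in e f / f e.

(r1,c2) = f
(r1,c5) = i
(r3,c3) = i
(r3,c5) = e
(r4,c2) = h
(r4,c5) = f
(r5,c1) = e
(r5,c4) = f
(r5,c5) = g
(r2,c2) = e
(r2,c3) = f
(r2,c4) = i
(r2,c5) = h

h f g e i / g e f i h / f g i h e / i h e g f / e i h f g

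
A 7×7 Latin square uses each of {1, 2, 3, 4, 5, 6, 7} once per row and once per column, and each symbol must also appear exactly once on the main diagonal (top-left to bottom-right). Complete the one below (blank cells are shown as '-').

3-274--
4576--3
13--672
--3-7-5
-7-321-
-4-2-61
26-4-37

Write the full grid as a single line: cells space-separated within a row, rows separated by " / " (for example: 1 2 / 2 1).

3 1 2 7 4 5 6 / 4 5 7 6 1 2 3 / 1 3 4 5 6 7 2 / 6 2 3 1 7 4 5 / 5 7 6 3 2 1 4 / 7 4 5 2 3 6 1 / 2 6 1 4 5 3 7

(r1,c2): row 1 has {2,3,4,7}; column 2 has {3,4,5,6,7}, so it must be 1.
(r1,c6): row 1 has {1,2,3,4,7}; column 6 has {1,3,6,7}, so it must be 5.
(r1,c7): row 1 has {1,2,3,4,5,7}; column 7 has {1,2,3,5,7}, so it must be 6.
(r2,c5): row 2 has {3,4,5,6,7}; column 5 has {2,4,6,7}, so it must be 1.
(r2,c6): row 2 has {1,3,4,5,6,7}; column 6 has {1,3,5,6,7}, so it must be 2.
(r3,c3): row 3 has {1,2,3,6,7}; column 3 has {2,3,7}; the diagonal has {2,3,5,6,7}, so it must be 4.
(r3,c4): row 3 has {1,2,3,4,6,7}; column 4 has {2,3,4,6,7}, so it must be 5.
(r4,c1): row 4 has {3,5,7}; column 1 has {1,2,3,4}, so it must be 6.
(r4,c2): row 4 has {3,5,6,7}; column 2 has {1,3,4,5,6,7}, so it must be 2.
(r4,c4): row 4 has {2,3,5,6,7}; column 4 has {2,3,4,5,6,7}; the diagonal has {2,3,4,5,6,7}, so it must be 1.
(r4,c6): row 4 has {1,2,3,5,6,7}; column 6 has {1,2,3,5,6,7}, so it must be 4.
(r5,c1): row 5 has {1,2,3,7}; column 1 has {1,2,3,4,6}, so it must be 5.
(r5,c3): row 5 has {1,2,3,5,7}; column 3 has {2,3,4,7}, so it must be 6.
(r5,c7): row 5 has {1,2,3,5,6,7}; column 7 has {1,2,3,5,6,7}, so it must be 4.
(r6,c1): row 6 has {1,2,4,6}; column 1 has {1,2,3,4,5,6}, so it must be 7.
(r6,c3): row 6 has {1,2,4,6,7}; column 3 has {2,3,4,6,7}, so it must be 5.
(r6,c5): row 6 has {1,2,4,5,6,7}; column 5 has {1,2,4,6,7}, so it must be 3.
(r7,c3): row 7 has {2,3,4,6,7}; column 3 has {2,3,4,5,6,7}, so it must be 1.
(r7,c5): row 7 has {1,2,3,4,6,7}; column 5 has {1,2,3,4,6,7}, so it must be 5.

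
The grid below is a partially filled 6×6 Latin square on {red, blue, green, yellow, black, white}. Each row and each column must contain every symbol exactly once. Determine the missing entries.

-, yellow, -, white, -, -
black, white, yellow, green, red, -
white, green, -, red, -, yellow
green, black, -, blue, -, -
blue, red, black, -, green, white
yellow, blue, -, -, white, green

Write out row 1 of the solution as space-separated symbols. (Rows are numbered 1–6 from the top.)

red yellow green white blue black

(r1,c1) = red
(r2,c6) = blue
(r3,c3) = blue
(r3,c5) = black
(r4,c5) = yellow
(r4,c6) = red
(r5,c4) = yellow
(r6,c3) = red
(r6,c4) = black
(r1,c3) = green
(r1,c5) = blue
(r1,c6) = black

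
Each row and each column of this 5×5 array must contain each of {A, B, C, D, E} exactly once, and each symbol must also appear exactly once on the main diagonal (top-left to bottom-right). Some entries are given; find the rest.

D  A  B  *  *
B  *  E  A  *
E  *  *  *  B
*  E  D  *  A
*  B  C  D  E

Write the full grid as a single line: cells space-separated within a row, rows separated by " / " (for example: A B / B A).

D A B E C / B C E A D / E D A C B / C E D B A / A B C D E

(r1,c5) = C
(r2,c2) = C
(r2,c5) = D
(r3,c2) = D
(r3,c3) = A
(r3,c4) = C
(r4,c1) = C
(r4,c4) = B
(r5,c1) = A
(r1,c4) = E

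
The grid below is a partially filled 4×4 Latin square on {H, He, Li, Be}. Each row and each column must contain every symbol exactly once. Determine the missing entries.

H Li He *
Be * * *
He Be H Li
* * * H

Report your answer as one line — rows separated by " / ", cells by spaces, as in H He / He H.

H Li He Be / Be H Li He / He Be H Li / Li He Be H

(r1,c4) = Be
(r2,c3) = Li
(r2,c4) = He
(r4,c1) = Li
(r4,c2) = He
(r4,c3) = Be
(r2,c2) = H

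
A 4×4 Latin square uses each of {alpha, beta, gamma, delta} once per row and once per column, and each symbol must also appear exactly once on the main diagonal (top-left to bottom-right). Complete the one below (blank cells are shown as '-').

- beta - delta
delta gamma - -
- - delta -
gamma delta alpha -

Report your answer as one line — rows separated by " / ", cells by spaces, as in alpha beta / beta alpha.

alpha beta gamma delta / delta gamma beta alpha / beta alpha delta gamma / gamma delta alpha beta

At row 1, column 1: row 1 has {beta,delta}; column 1 has {gamma,delta}; the diagonal has {gamma,delta}; that leaves alpha.
At row 1, column 3: row 1 has {alpha,beta,delta}; column 3 has {alpha,delta}; that leaves gamma.
At row 2, column 3: row 2 has {gamma,delta}; column 3 has {alpha,gamma,delta}; that leaves beta.
At row 2, column 4: row 2 has {beta,gamma,delta}; column 4 has {delta}; that leaves alpha.
At row 3, column 1: row 3 has {delta}; column 1 has {alpha,gamma,delta}; that leaves beta.
At row 3, column 2: row 3 has {beta,delta}; column 2 has {beta,gamma,delta}; that leaves alpha.
At row 3, column 4: row 3 has {alpha,beta,delta}; column 4 has {alpha,delta}; that leaves gamma.
At row 4, column 4: row 4 has {alpha,gamma,delta}; column 4 has {alpha,gamma,delta}; the diagonal has {alpha,gamma,delta}; that leaves beta.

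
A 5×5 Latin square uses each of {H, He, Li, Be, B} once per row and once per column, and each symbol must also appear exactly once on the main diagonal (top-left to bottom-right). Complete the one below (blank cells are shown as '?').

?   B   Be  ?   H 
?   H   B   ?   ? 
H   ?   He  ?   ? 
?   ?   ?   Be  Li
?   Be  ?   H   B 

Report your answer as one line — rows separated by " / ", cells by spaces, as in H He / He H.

Cell (r1,c1): row 1 has {H,Be,B}; column 1 has {H}; the diagonal has {H,He,Be,B} → Li.
Cell (r1,c4): row 1 has {H,Li,Be,B}; column 4 has {H,Be} → He.
Cell (r2,c4): row 2 has {H,B}; column 4 has {H,He,Be} → Li.
Cell (r3,c2): row 3 has {H,He}; column 2 has {H,Be,B} → Li.
Cell (r3,c4): row 3 has {H,He,Li}; column 4 has {H,He,Li,Be} → B.
Cell (r3,c5): row 3 has {H,He,Li,B}; column 5 has {H,Li,B} → Be.
Cell (r4,c2): row 4 has {Li,Be}; column 2 has {H,Li,Be,B} → He.
Cell (r4,c3): row 4 has {He,Li,Be}; column 3 has {He,Be,B} → H.
Cell (r5,c1): row 5 has {H,Be,B}; column 1 has {H,Li} → He.
Cell (r5,c3): row 5 has {H,He,Be,B}; column 3 has {H,He,Be,B} → Li.
Cell (r2,c1): row 2 has {H,Li,B}; column 1 has {H,He,Li} → Be.
Cell (r2,c5): row 2 has {H,Li,Be,B}; column 5 has {H,Li,Be,B} → He.
Cell (r4,c1): row 4 has {H,He,Li,Be}; column 1 has {H,He,Li,Be} → B.

Li B Be He H / Be H B Li He / H Li He B Be / B He H Be Li / He Be Li H B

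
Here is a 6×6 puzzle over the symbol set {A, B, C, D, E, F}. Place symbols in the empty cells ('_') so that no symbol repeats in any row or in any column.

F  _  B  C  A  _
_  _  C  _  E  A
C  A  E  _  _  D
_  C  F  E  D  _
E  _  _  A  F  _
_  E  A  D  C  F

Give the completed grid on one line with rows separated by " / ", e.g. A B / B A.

F D B C A E / D F C B E A / C A E F B D / A C F E D B / E B D A F C / B E A D C F

At row 1, column 2: row 1 has {A,B,C,F}; column 2 has {A,C,E}; that leaves D.
At row 1, column 6: row 1 has {A,B,C,D,F}; column 6 has {A,D,F}; that leaves E.
At row 3, column 5: row 3 has {A,C,D,E}; column 5 has {A,C,D,E,F}; that leaves B.
At row 4, column 6: row 4 has {C,D,E,F}; column 6 has {A,D,E,F}; that leaves B.
At row 5, column 2: row 5 has {A,E,F}; column 2 has {A,C,D,E}; that leaves B.
At row 5, column 3: row 5 has {A,B,E,F}; column 3 has {A,B,C,E,F}; that leaves D.
At row 5, column 6: row 5 has {A,B,D,E,F}; column 6 has {A,B,D,E,F}; that leaves C.
At row 6, column 1: row 6 has {A,C,D,E,F}; column 1 has {C,E,F}; that leaves B.
At row 2, column 1: row 2 has {A,C,E}; column 1 has {B,C,E,F}; that leaves D.
At row 2, column 2: row 2 has {A,C,D,E}; column 2 has {A,B,C,D,E}; that leaves F.
At row 2, column 4: row 2 has {A,C,D,E,F}; column 4 has {A,C,D,E}; that leaves B.
At row 3, column 4: row 3 has {A,B,C,D,E}; column 4 has {A,B,C,D,E}; that leaves F.
At row 4, column 1: row 4 has {B,C,D,E,F}; column 1 has {B,C,D,E,F}; that leaves A.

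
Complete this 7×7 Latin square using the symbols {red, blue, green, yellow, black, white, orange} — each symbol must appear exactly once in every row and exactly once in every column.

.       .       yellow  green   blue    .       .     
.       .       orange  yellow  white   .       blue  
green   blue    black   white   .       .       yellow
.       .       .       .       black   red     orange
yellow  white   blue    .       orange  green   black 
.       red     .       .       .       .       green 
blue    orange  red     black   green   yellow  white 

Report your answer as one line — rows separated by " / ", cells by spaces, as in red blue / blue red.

orange black yellow green blue white red / red green orange yellow white black blue / green blue black white red orange yellow / white yellow green blue black red orange / yellow white blue red orange green black / black red white orange yellow blue green / blue orange red black green yellow white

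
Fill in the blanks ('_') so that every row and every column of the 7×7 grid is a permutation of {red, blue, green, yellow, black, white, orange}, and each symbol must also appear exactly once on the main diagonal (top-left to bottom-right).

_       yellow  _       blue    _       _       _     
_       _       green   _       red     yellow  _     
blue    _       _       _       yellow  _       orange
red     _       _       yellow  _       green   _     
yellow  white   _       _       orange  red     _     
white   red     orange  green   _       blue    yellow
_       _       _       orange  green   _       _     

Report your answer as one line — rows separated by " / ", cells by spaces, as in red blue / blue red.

green yellow red blue white orange black / orange black green white red yellow blue / blue green white red yellow black orange / red orange black yellow blue green white / yellow white blue black orange red green / white red orange green black blue yellow / black blue yellow orange green white red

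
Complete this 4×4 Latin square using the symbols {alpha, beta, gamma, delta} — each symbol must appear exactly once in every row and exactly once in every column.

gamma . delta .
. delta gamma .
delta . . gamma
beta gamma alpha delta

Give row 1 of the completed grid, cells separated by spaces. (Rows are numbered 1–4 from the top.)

(r2,c1) = alpha
(r2,c4) = beta
(r3,c3) = beta
(r1,c4) = alpha
(r3,c2) = alpha
(r1,c2) = beta

gamma beta delta alpha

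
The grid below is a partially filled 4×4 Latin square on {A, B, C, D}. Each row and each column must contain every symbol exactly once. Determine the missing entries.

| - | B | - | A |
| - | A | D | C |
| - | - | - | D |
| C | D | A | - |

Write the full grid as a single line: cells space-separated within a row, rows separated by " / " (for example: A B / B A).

D B C A / B A D C / A C B D / C D A B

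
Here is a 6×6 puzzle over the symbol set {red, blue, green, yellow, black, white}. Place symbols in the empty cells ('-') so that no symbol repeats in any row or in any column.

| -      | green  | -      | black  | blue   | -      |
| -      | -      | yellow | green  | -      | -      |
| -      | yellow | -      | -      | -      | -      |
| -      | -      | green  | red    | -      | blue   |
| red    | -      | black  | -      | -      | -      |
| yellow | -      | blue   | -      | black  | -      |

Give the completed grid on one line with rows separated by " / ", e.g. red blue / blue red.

white green red black blue yellow / blue black yellow green white red / green yellow white blue red black / black white green red yellow blue / red blue black yellow green white / yellow red blue white black green

At row 1, column 1: row 1 has {blue,green,black}; column 1 has {red,yellow}; that leaves white.
At row 1, column 3: row 1 has {blue,green,black,white}; column 3 has {blue,green,yellow,black}; that leaves red.
At row 1, column 6: row 1 has {red,blue,green,black,white}; column 6 has {blue}; that leaves yellow.
At row 3, column 3: row 3 has {yellow}; column 3 has {red,blue,green,yellow,black}; that leaves white.
At row 3, column 4: row 3 has {yellow,white}; column 4 has {red,green,black}; that leaves blue.
At row 4, column 1: row 4 has {red,blue,green}; column 1 has {red,yellow,white}; that leaves black.
At row 4, column 2: row 4 has {red,blue,green,black}; column 2 has {green,yellow}; that leaves white.
At row 4, column 5: row 4 has {red,blue,green,black,white}; column 5 has {blue,black}; that leaves yellow.
At row 5, column 2: row 5 has {red,black}; column 2 has {green,yellow,white}; that leaves blue.
At row 6, column 2: row 6 has {blue,yellow,black}; column 2 has {blue,green,yellow,white}; that leaves red.
At row 6, column 4: row 6 has {red,blue,yellow,black}; column 4 has {red,blue,green,black}; that leaves white.
At row 6, column 6: row 6 has {red,blue,yellow,black,white}; column 6 has {blue,yellow}; that leaves green.
At row 2, column 1: row 2 has {green,yellow}; column 1 has {red,yellow,black,white}; that leaves blue.
At row 2, column 2: row 2 has {blue,green,yellow}; column 2 has {red,blue,green,yellow,white}; that leaves black.
At row 3, column 1: row 3 has {blue,yellow,white}; column 1 has {red,blue,yellow,black,white}; that leaves green.
At row 3, column 5: row 3 has {blue,green,yellow,white}; column 5 has {blue,yellow,black}; that leaves red.
At row 3, column 6: row 3 has {red,blue,green,yellow,white}; column 6 has {blue,green,yellow}; that leaves black.
At row 5, column 4: row 5 has {red,blue,black}; column 4 has {red,blue,green,black,white}; that leaves yellow.
At row 5, column 6: row 5 has {red,blue,yellow,black}; column 6 has {blue,green,yellow,black}; that leaves white.
At row 2, column 5: row 2 has {blue,green,yellow,black}; column 5 has {red,blue,yellow,black}; that leaves white.
At row 2, column 6: row 2 has {blue,green,yellow,black,white}; column 6 has {blue,green,yellow,black,white}; that leaves red.
At row 5, column 5: row 5 has {red,blue,yellow,black,white}; column 5 has {red,blue,yellow,black,white}; that leaves green.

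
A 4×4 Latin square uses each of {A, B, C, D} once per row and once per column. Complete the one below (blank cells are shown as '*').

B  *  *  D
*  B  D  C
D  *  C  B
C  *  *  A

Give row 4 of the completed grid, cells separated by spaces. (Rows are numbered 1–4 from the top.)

C D B A

(r1,c3) = A
(r2,c1) = A
(r3,c2) = A
(r4,c2) = D
(r4,c3) = B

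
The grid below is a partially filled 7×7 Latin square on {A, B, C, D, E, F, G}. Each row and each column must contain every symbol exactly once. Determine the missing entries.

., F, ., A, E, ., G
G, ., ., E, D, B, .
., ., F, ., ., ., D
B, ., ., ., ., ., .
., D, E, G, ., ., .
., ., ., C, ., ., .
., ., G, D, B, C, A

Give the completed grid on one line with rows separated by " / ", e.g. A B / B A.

At row 1, column 6: row 1 has {A,E,F,G}; column 6 has {B,C}; that leaves D.
At row 3, column 4: row 3 has {D,F}; column 4 has {A,C,D,E,G}; that leaves B.
At row 4, column 4: row 4 has {B}; column 4 has {A,B,C,D,E,G}; that leaves F.
At row 7, column 2: row 7 has {A,B,C,D,G}; column 2 has {D,F}; that leaves E.
At row 1, column 1: row 1 has {A,D,E,F,G}; column 1 has {B,G}; that leaves C.
At row 1, column 3: row 1 has {A,C,D,E,F,G}; column 3 has {E,F,G}; that leaves B.
At row 7, column 1: row 7 has {A,B,C,D,E,G}; column 1 has {B,C,G}; that leaves F.
At row 5, column 1: row 5 has {D,E,G}; column 1 has {B,C,F,G}; that leaves A.
At row 5, column 6: row 5 has {A,D,E,G}; column 6 has {B,C,D}; that leaves F.
At row 3, column 1: row 3 has {B,D,F}; column 1 has {A,B,C,F,G}; that leaves E.
At row 5, column 5: row 5 has {A,D,E,F,G}; column 5 has {B,D,E}; that leaves C.
At row 5, column 7: row 5 has {A,C,D,E,F,G}; column 7 has {A,D,G}; that leaves B.
At row 6, column 1: row 6 has {C}; column 1 has {A,B,C,E,F,G}; that leaves D.
At row 6, column 3: row 6 has {C,D}; column 3 has {B,E,F,G}; that leaves A.
At row 2, column 3: row 2 has {B,D,E,G}; column 3 has {A,B,E,F,G}; that leaves C.
At row 2, column 7: row 2 has {B,C,D,E,G}; column 7 has {A,B,D,G}; that leaves F.
At row 4, column 3: row 4 has {B,F}; column 3 has {A,B,C,E,F,G}; that leaves D.
At row 6, column 7: row 6 has {A,C,D}; column 7 has {A,B,D,F,G}; that leaves E.
At row 2, column 2: row 2 has {B,C,D,E,F,G}; column 2 has {D,E,F}; that leaves A.
At row 4, column 7: row 4 has {B,D,F}; column 7 has {A,B,D,E,F,G}; that leaves C.
At row 6, column 6: row 6 has {A,C,D,E}; column 6 has {B,C,D,F}; that leaves G.
At row 3, column 6: row 3 has {B,D,E,F}; column 6 has {B,C,D,F,G}; that leaves A.
At row 4, column 2: row 4 has {B,C,D,F}; column 2 has {A,D,E,F}; that leaves G.
At row 4, column 5: row 4 has {B,C,D,F,G}; column 5 has {B,C,D,E}; that leaves A.
At row 4, column 6: row 4 has {A,B,C,D,F,G}; column 6 has {A,B,C,D,F,G}; that leaves E.
At row 6, column 2: row 6 has {A,C,D,E,G}; column 2 has {A,D,E,F,G}; that leaves B.
At row 6, column 5: row 6 has {A,B,C,D,E,G}; column 5 has {A,B,C,D,E}; that leaves F.
At row 3, column 2: row 3 has {A,B,D,E,F}; column 2 has {A,B,D,E,F,G}; that leaves C.
At row 3, column 5: row 3 has {A,B,C,D,E,F}; column 5 has {A,B,C,D,E,F}; that leaves G.

C F B A E D G / G A C E D B F / E C F B G A D / B G D F A E C / A D E G C F B / D B A C F G E / F E G D B C A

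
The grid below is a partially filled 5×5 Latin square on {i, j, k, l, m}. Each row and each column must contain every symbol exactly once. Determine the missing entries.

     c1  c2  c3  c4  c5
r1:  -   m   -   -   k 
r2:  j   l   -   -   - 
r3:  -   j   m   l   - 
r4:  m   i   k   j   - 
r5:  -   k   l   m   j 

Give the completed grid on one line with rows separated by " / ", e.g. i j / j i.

row 1 has {k,m}; column 4 has {j,l,m} — only i is left for (r1,c4).
row 2 has {j,l}; column 3 has {k,l,m} — only i is left for (r2,c3).
row 2 has {i,j,l}; column 4 has {i,j,l,m} — only k is left for (r2,c4).
row 2 has {i,j,k,l}; column 5 has {j,k} — only m is left for (r2,c5).
row 3 has {j,l,m}; column 5 has {j,k,m} — only i is left for (r3,c5).
row 4 has {i,j,k,m}; column 5 has {i,j,k,m} — only l is left for (r4,c5).
row 5 has {j,k,l,m}; column 1 has {j,m} — only i is left for (r5,c1).
row 1 has {i,k,m}; column 1 has {i,j,m} — only l is left for (r1,c1).
row 1 has {i,k,l,m}; column 3 has {i,k,l,m} — only j is left for (r1,c3).
row 3 has {i,j,l,m}; column 1 has {i,j,l,m} — only k is left for (r3,c1).

l m j i k / j l i k m / k j m l i / m i k j l / i k l m j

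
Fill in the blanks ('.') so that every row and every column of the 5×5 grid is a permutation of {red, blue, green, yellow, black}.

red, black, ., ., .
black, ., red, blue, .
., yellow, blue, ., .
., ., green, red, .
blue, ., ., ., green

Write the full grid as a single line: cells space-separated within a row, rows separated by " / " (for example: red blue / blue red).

red black yellow green blue / black green red blue yellow / green yellow blue black red / yellow blue green red black / blue red black yellow green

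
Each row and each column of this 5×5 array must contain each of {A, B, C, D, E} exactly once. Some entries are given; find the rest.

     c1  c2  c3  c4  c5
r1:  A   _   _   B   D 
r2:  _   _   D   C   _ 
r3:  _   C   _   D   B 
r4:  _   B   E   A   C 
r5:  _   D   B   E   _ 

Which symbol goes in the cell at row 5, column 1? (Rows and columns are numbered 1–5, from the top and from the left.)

(r1,c2) = E
(r1,c3) = C
(r2,c2) = A
(r2,c5) = E
(r3,c1) = E
(r3,c3) = A
(r4,c1) = D
(r5,c1) = C

C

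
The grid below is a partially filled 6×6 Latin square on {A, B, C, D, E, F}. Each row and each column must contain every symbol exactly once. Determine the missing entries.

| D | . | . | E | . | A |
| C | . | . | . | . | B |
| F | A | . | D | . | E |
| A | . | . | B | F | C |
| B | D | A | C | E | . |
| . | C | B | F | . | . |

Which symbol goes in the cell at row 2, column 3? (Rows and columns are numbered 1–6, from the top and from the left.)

(r2,c4) = A
(r2,c5) = D
(r3,c3) = C
(r3,c5) = B
(r4,c2) = E
(r4,c3) = D
(r5,c6) = F
(r6,c1) = E
(r6,c5) = A
(r6,c6) = D
(r1,c3) = F
(r1,c5) = C
(r2,c2) = F
(r2,c3) = E

E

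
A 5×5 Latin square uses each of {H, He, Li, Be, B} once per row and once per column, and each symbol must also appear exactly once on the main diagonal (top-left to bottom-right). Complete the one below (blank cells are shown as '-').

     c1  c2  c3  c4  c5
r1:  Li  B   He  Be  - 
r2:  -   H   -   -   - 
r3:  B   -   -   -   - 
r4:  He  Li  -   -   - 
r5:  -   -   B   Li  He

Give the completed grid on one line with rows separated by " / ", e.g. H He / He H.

Cell (r1,c5): row 1 has {He,Li,Be,B}; column 5 has {He} → H.
Cell (r2,c1): row 2 has {H}; column 1 has {He,Li,B} → Be.
Cell (r2,c3): row 2 has {H,Be}; column 3 has {He,B} → Li.
Cell (r2,c5): row 2 has {H,Li,Be}; column 5 has {H,He} → B.
Cell (r3,c3): row 3 has {B}; column 3 has {He,Li,B}; the diagonal has {H,He,Li} → Be.
Cell (r3,c5): row 3 has {Be,B}; column 5 has {H,He,B} → Li.
Cell (r4,c3): row 4 has {He,Li}; column 3 has {He,Li,Be,B} → H.
Cell (r4,c4): row 4 has {H,He,Li}; column 4 has {Li,Be}; the diagonal has {H,He,Li,Be} → B.
Cell (r4,c5): row 4 has {H,He,Li,B}; column 5 has {H,He,Li,B} → Be.
Cell (r5,c1): row 5 has {He,Li,B}; column 1 has {He,Li,Be,B} → H.
Cell (r5,c2): row 5 has {H,He,Li,B}; column 2 has {H,Li,B} → Be.
Cell (r2,c4): row 2 has {H,Li,Be,B}; column 4 has {Li,Be,B} → He.
Cell (r3,c2): row 3 has {Li,Be,B}; column 2 has {H,Li,Be,B} → He.
Cell (r3,c4): row 3 has {He,Li,Be,B}; column 4 has {He,Li,Be,B} → H.

Li B He Be H / Be H Li He B / B He Be H Li / He Li H B Be / H Be B Li He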